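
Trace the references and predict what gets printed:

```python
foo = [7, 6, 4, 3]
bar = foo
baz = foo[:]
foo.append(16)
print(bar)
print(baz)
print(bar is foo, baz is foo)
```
[7, 6, 4, 3, 16]
[7, 6, 4, 3]
True False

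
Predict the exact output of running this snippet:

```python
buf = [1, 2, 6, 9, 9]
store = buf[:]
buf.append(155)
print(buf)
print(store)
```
[1, 2, 6, 9, 9, 155]
[1, 2, 6, 9, 9]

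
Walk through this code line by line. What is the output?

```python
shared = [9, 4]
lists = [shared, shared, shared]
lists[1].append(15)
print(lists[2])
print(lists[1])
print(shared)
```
[9, 4, 15]
[9, 4, 15]
[9, 4, 15]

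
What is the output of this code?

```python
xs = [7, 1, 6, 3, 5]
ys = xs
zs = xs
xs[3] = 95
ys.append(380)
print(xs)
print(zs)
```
[7, 1, 6, 95, 5, 380]
[7, 1, 6, 95, 5, 380]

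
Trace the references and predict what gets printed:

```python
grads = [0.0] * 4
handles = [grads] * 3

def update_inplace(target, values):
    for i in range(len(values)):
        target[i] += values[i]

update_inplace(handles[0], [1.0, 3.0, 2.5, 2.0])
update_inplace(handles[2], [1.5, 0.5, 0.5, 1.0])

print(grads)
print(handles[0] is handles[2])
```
[2.5, 3.5, 3.0, 3.0]
True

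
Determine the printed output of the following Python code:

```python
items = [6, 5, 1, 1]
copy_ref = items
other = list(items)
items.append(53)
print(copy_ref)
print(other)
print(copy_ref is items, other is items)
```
[6, 5, 1, 1, 53]
[6, 5, 1, 1]
True False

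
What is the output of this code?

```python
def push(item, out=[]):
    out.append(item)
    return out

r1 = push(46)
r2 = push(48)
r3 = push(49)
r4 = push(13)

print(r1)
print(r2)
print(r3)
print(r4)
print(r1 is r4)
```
[46, 48, 49, 13]
[46, 48, 49, 13]
[46, 48, 49, 13]
[46, 48, 49, 13]
True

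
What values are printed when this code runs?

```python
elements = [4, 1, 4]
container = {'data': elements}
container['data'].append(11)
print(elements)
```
[4, 1, 4, 11]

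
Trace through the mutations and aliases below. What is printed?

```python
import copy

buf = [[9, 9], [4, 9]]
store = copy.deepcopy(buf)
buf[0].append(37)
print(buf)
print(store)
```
[[9, 9, 37], [4, 9]]
[[9, 9], [4, 9]]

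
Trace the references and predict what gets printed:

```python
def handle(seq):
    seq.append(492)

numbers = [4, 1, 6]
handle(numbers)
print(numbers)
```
[4, 1, 6, 492]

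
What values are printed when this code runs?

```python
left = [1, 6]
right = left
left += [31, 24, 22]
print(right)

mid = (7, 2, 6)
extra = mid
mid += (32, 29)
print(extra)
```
[1, 6, 31, 24, 22]
(7, 2, 6)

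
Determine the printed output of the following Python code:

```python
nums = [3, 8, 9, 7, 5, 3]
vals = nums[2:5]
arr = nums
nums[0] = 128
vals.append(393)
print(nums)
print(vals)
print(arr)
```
[128, 8, 9, 7, 5, 3]
[9, 7, 5, 393]
[128, 8, 9, 7, 5, 3]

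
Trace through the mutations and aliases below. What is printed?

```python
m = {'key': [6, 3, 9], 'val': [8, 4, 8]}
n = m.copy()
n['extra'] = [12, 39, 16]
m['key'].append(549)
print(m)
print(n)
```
{'key': [6, 3, 9, 549], 'val': [8, 4, 8]}
{'key': [6, 3, 9, 549], 'val': [8, 4, 8], 'extra': [12, 39, 16]}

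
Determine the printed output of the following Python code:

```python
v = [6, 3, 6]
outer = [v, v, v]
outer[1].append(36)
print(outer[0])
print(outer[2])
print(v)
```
[6, 3, 6, 36]
[6, 3, 6, 36]
[6, 3, 6, 36]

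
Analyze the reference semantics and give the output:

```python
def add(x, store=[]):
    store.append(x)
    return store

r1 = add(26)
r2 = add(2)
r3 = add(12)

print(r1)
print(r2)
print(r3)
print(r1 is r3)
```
[26, 2, 12]
[26, 2, 12]
[26, 2, 12]
True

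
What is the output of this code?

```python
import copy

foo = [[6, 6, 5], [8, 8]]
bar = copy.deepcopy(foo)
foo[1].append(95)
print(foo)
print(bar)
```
[[6, 6, 5], [8, 8, 95]]
[[6, 6, 5], [8, 8]]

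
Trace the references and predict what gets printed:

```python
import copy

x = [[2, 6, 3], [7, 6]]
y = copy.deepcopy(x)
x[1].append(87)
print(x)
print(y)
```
[[2, 6, 3], [7, 6, 87]]
[[2, 6, 3], [7, 6]]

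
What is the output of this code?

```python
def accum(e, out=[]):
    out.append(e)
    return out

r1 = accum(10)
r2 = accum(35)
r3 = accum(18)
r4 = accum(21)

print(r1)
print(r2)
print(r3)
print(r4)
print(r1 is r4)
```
[10, 35, 18, 21]
[10, 35, 18, 21]
[10, 35, 18, 21]
[10, 35, 18, 21]
True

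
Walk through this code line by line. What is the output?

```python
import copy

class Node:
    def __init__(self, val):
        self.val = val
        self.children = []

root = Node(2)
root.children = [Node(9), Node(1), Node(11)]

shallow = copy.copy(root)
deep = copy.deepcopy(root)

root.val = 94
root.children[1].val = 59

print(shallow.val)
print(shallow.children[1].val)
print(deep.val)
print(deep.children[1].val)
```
2
59
2
1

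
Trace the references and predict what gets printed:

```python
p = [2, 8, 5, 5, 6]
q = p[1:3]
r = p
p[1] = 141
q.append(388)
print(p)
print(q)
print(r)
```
[2, 141, 5, 5, 6]
[8, 5, 388]
[2, 141, 5, 5, 6]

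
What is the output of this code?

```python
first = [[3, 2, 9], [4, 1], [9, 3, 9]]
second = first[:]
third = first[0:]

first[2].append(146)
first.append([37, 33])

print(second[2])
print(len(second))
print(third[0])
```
[9, 3, 9, 146]
3
[3, 2, 9]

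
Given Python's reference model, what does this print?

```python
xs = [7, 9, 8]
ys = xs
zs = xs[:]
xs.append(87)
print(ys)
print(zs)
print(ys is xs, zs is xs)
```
[7, 9, 8, 87]
[7, 9, 8]
True False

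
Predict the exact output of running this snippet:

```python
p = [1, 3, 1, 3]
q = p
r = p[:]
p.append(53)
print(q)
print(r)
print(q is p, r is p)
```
[1, 3, 1, 3, 53]
[1, 3, 1, 3]
True False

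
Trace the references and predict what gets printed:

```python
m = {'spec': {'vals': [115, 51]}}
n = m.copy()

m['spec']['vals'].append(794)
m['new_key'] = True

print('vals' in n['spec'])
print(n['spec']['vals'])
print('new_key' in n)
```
True
[115, 51, 794]
False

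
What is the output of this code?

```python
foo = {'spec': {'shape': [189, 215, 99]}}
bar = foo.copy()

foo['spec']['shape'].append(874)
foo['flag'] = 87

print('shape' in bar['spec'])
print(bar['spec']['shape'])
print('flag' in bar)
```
True
[189, 215, 99, 874]
False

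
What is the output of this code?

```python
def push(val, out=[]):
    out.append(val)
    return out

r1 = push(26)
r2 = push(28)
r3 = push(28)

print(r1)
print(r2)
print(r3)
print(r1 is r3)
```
[26, 28, 28]
[26, 28, 28]
[26, 28, 28]
True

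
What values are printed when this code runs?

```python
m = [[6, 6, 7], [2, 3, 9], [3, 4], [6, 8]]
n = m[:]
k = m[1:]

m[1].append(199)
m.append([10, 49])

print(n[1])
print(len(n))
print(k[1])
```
[2, 3, 9, 199]
4
[3, 4]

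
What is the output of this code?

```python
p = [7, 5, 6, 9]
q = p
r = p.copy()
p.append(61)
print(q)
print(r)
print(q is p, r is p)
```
[7, 5, 6, 9, 61]
[7, 5, 6, 9]
True False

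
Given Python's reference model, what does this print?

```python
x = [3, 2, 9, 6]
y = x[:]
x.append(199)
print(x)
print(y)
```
[3, 2, 9, 6, 199]
[3, 2, 9, 6]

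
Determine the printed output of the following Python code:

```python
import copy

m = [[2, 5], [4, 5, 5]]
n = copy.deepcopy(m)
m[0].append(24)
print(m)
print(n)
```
[[2, 5, 24], [4, 5, 5]]
[[2, 5], [4, 5, 5]]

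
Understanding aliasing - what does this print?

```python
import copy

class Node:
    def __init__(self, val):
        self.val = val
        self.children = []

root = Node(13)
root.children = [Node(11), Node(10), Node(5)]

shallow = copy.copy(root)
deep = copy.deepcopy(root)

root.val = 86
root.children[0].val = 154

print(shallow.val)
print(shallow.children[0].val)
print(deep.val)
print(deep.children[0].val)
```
13
154
13
11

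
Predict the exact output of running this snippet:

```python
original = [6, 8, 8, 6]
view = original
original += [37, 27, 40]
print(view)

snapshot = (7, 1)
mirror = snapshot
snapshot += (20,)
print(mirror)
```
[6, 8, 8, 6, 37, 27, 40]
(7, 1)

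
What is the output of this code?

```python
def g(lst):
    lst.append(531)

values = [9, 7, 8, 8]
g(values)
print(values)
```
[9, 7, 8, 8, 531]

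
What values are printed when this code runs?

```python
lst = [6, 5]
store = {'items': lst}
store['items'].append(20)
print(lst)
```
[6, 5, 20]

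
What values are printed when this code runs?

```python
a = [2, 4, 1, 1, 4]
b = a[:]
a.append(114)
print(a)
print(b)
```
[2, 4, 1, 1, 4, 114]
[2, 4, 1, 1, 4]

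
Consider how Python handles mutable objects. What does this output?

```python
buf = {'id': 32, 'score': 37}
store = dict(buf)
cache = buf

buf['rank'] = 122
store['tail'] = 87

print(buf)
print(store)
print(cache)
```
{'id': 32, 'score': 37, 'rank': 122}
{'id': 32, 'score': 37, 'tail': 87}
{'id': 32, 'score': 37, 'rank': 122}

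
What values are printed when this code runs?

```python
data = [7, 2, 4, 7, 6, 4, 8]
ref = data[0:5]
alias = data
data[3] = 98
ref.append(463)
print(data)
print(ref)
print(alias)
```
[7, 2, 4, 98, 6, 4, 8]
[7, 2, 4, 7, 6, 463]
[7, 2, 4, 98, 6, 4, 8]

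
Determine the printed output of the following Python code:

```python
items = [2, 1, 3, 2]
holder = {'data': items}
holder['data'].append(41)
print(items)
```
[2, 1, 3, 2, 41]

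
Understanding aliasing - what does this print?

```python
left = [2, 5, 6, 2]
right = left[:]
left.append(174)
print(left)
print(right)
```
[2, 5, 6, 2, 174]
[2, 5, 6, 2]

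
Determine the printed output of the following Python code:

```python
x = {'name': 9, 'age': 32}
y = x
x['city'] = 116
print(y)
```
{'name': 9, 'age': 32, 'city': 116}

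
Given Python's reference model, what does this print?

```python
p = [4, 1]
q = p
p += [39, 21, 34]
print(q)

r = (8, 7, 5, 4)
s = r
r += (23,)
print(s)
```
[4, 1, 39, 21, 34]
(8, 7, 5, 4)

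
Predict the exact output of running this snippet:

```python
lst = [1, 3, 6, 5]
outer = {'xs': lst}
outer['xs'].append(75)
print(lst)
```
[1, 3, 6, 5, 75]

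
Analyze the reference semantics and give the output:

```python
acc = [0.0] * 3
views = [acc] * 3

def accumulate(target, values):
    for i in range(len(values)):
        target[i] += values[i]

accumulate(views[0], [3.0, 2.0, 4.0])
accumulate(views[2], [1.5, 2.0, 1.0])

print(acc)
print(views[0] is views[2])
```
[4.5, 4.0, 5.0]
True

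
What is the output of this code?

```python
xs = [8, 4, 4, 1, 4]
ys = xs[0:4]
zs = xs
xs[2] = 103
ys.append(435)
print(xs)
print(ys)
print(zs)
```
[8, 4, 103, 1, 4]
[8, 4, 4, 1, 435]
[8, 4, 103, 1, 4]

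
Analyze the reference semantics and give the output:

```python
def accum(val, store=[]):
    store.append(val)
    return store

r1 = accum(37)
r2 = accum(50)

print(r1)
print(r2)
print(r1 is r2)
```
[37, 50]
[37, 50]
True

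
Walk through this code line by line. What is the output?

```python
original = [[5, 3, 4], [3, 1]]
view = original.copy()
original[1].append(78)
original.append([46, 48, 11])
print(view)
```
[[5, 3, 4], [3, 1, 78]]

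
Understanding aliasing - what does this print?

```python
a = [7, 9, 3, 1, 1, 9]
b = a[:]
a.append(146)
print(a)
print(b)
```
[7, 9, 3, 1, 1, 9, 146]
[7, 9, 3, 1, 1, 9]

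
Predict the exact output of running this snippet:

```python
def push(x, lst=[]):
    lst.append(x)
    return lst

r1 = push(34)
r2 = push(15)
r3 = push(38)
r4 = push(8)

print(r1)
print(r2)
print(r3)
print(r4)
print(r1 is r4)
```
[34, 15, 38, 8]
[34, 15, 38, 8]
[34, 15, 38, 8]
[34, 15, 38, 8]
True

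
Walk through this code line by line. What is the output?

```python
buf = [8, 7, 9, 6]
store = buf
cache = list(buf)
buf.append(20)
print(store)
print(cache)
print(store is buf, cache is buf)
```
[8, 7, 9, 6, 20]
[8, 7, 9, 6]
True False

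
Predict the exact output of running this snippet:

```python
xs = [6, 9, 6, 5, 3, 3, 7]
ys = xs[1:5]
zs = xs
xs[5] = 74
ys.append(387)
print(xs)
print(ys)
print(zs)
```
[6, 9, 6, 5, 3, 74, 7]
[9, 6, 5, 3, 387]
[6, 9, 6, 5, 3, 74, 7]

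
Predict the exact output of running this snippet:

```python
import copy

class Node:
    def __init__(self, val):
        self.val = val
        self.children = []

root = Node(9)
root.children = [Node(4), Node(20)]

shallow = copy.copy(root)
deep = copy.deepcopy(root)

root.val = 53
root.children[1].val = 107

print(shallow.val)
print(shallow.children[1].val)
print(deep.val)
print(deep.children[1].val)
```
9
107
9
20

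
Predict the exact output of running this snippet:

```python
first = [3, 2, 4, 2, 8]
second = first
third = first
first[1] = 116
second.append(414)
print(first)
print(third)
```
[3, 116, 4, 2, 8, 414]
[3, 116, 4, 2, 8, 414]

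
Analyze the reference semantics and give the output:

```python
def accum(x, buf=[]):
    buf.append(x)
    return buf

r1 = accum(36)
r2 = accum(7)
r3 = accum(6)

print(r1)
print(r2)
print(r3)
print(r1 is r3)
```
[36, 7, 6]
[36, 7, 6]
[36, 7, 6]
True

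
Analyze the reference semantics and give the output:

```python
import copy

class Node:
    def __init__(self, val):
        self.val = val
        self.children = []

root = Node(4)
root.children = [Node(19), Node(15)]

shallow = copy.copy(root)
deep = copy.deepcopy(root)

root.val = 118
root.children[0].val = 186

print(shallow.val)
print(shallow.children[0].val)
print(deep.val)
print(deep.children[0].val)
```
4
186
4
19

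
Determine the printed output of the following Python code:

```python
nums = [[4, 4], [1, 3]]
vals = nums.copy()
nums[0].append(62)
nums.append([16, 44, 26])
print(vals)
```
[[4, 4, 62], [1, 3]]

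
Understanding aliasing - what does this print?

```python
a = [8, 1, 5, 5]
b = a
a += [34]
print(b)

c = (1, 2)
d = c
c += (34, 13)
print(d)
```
[8, 1, 5, 5, 34]
(1, 2)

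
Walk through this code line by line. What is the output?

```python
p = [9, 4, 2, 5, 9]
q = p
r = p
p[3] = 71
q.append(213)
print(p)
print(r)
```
[9, 4, 2, 71, 9, 213]
[9, 4, 2, 71, 9, 213]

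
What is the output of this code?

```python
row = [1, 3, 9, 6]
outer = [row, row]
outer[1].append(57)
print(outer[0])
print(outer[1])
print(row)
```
[1, 3, 9, 6, 57]
[1, 3, 9, 6, 57]
[1, 3, 9, 6, 57]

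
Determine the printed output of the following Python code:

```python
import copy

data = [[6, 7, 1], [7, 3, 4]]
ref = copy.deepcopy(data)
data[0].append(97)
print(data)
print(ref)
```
[[6, 7, 1, 97], [7, 3, 4]]
[[6, 7, 1], [7, 3, 4]]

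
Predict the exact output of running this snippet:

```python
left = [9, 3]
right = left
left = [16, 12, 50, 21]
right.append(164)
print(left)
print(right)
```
[16, 12, 50, 21]
[9, 3, 164]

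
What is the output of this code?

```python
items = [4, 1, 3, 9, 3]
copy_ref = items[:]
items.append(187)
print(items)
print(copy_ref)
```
[4, 1, 3, 9, 3, 187]
[4, 1, 3, 9, 3]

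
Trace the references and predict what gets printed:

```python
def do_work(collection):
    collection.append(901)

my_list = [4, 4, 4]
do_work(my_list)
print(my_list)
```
[4, 4, 4, 901]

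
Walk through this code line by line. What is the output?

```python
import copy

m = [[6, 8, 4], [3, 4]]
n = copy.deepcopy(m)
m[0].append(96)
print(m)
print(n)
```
[[6, 8, 4, 96], [3, 4]]
[[6, 8, 4], [3, 4]]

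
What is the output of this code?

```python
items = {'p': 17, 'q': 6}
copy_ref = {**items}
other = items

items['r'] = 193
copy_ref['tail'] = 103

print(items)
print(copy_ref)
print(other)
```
{'p': 17, 'q': 6, 'r': 193}
{'p': 17, 'q': 6, 'tail': 103}
{'p': 17, 'q': 6, 'r': 193}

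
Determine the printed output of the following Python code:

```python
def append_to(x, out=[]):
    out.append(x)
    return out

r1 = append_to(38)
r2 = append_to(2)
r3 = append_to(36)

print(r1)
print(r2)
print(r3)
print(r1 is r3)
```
[38, 2, 36]
[38, 2, 36]
[38, 2, 36]
True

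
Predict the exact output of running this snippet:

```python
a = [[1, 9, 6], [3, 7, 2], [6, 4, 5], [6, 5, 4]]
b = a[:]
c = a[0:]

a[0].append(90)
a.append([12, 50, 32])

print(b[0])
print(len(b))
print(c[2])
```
[1, 9, 6, 90]
4
[6, 4, 5]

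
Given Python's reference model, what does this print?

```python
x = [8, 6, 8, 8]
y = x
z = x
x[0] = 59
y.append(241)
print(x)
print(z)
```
[59, 6, 8, 8, 241]
[59, 6, 8, 8, 241]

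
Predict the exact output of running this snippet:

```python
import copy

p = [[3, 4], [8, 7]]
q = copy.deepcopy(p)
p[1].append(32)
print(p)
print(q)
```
[[3, 4], [8, 7, 32]]
[[3, 4], [8, 7]]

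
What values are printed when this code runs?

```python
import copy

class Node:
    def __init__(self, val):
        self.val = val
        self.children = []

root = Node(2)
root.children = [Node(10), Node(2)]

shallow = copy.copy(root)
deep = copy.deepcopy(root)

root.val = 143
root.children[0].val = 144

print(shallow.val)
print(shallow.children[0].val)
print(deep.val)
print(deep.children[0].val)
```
2
144
2
10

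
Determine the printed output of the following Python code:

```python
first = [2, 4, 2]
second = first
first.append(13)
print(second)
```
[2, 4, 2, 13]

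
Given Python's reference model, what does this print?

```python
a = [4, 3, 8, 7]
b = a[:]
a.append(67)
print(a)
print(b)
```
[4, 3, 8, 7, 67]
[4, 3, 8, 7]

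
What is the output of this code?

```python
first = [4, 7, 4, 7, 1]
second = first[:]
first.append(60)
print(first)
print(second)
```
[4, 7, 4, 7, 1, 60]
[4, 7, 4, 7, 1]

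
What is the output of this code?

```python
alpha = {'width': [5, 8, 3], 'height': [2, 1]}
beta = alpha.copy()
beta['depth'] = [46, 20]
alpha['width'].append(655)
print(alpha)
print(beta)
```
{'width': [5, 8, 3, 655], 'height': [2, 1]}
{'width': [5, 8, 3, 655], 'height': [2, 1], 'depth': [46, 20]}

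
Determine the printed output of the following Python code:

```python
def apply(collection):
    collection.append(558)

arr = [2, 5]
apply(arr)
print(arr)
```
[2, 5, 558]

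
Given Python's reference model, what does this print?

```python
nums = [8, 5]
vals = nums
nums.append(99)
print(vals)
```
[8, 5, 99]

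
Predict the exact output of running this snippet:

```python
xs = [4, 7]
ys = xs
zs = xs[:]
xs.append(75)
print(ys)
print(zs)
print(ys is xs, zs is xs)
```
[4, 7, 75]
[4, 7]
True False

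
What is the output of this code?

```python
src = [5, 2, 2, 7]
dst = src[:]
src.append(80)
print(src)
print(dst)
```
[5, 2, 2, 7, 80]
[5, 2, 2, 7]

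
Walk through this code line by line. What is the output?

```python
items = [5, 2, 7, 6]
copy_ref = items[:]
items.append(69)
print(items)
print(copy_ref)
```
[5, 2, 7, 6, 69]
[5, 2, 7, 6]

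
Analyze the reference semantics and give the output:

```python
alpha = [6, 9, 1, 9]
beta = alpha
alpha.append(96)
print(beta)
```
[6, 9, 1, 9, 96]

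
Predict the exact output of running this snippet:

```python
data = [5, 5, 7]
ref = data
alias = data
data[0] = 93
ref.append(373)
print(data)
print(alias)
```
[93, 5, 7, 373]
[93, 5, 7, 373]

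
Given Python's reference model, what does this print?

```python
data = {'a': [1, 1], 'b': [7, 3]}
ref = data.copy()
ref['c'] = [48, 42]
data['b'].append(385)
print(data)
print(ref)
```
{'a': [1, 1], 'b': [7, 3, 385]}
{'a': [1, 1], 'b': [7, 3, 385], 'c': [48, 42]}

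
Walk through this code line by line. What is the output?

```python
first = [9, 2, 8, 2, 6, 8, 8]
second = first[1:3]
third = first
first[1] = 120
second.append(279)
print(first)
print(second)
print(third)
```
[9, 120, 8, 2, 6, 8, 8]
[2, 8, 279]
[9, 120, 8, 2, 6, 8, 8]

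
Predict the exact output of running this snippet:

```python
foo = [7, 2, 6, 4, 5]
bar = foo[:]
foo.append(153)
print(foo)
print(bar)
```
[7, 2, 6, 4, 5, 153]
[7, 2, 6, 4, 5]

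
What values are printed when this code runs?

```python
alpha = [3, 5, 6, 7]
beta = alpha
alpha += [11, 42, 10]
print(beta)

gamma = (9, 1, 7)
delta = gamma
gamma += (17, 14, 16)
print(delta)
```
[3, 5, 6, 7, 11, 42, 10]
(9, 1, 7)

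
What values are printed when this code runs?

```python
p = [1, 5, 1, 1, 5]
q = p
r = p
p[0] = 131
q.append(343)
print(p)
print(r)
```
[131, 5, 1, 1, 5, 343]
[131, 5, 1, 1, 5, 343]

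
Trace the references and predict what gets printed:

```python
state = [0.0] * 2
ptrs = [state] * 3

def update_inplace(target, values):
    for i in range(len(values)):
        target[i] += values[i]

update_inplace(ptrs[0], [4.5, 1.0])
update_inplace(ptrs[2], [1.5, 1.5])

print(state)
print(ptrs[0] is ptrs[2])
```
[6.0, 2.5]
True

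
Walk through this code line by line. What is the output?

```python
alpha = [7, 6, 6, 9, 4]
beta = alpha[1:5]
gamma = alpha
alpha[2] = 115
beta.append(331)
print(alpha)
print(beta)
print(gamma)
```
[7, 6, 115, 9, 4]
[6, 6, 9, 4, 331]
[7, 6, 115, 9, 4]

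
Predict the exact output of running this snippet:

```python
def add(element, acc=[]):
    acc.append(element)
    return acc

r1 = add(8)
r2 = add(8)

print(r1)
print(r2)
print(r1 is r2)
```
[8, 8]
[8, 8]
True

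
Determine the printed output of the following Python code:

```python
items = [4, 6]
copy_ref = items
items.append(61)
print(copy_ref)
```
[4, 6, 61]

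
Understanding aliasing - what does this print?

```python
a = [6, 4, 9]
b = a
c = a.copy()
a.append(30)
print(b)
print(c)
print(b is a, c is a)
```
[6, 4, 9, 30]
[6, 4, 9]
True False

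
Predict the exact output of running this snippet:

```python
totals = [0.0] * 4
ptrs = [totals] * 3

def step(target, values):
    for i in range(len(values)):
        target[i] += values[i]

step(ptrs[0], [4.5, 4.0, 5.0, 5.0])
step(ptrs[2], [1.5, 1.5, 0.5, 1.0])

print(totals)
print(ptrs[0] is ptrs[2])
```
[6.0, 5.5, 5.5, 6.0]
True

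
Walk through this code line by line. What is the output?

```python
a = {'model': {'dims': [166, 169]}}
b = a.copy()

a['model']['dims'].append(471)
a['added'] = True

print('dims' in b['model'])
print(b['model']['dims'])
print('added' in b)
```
True
[166, 169, 471]
False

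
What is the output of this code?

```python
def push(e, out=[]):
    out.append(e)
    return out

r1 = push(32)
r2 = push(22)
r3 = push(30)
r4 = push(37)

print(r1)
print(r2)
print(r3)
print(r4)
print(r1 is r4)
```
[32, 22, 30, 37]
[32, 22, 30, 37]
[32, 22, 30, 37]
[32, 22, 30, 37]
True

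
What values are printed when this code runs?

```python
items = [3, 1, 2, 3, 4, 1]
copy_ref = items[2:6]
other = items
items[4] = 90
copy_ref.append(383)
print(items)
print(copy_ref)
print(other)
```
[3, 1, 2, 3, 90, 1]
[2, 3, 4, 1, 383]
[3, 1, 2, 3, 90, 1]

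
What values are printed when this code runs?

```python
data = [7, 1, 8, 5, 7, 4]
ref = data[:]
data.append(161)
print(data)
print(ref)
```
[7, 1, 8, 5, 7, 4, 161]
[7, 1, 8, 5, 7, 4]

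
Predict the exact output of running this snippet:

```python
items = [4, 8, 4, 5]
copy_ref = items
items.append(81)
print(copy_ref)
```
[4, 8, 4, 5, 81]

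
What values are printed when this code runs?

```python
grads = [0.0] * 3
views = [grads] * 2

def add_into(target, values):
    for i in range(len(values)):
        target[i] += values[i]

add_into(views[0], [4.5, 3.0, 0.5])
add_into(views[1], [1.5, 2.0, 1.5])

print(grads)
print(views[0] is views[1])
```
[6.0, 5.0, 2.0]
True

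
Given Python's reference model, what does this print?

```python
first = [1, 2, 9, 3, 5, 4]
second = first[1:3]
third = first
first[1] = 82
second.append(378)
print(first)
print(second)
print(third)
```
[1, 82, 9, 3, 5, 4]
[2, 9, 378]
[1, 82, 9, 3, 5, 4]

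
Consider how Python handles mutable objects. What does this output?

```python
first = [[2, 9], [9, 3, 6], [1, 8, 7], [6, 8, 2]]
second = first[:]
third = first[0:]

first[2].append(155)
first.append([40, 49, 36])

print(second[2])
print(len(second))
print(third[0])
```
[1, 8, 7, 155]
4
[2, 9]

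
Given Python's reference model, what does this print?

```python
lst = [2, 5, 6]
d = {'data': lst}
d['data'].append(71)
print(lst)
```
[2, 5, 6, 71]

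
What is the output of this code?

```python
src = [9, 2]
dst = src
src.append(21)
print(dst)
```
[9, 2, 21]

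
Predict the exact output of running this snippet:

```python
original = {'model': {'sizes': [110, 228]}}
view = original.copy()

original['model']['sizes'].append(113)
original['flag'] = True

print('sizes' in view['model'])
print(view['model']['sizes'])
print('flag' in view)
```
True
[110, 228, 113]
False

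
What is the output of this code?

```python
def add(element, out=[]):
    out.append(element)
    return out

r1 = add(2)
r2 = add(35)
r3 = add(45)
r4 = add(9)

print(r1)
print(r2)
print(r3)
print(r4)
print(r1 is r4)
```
[2, 35, 45, 9]
[2, 35, 45, 9]
[2, 35, 45, 9]
[2, 35, 45, 9]
True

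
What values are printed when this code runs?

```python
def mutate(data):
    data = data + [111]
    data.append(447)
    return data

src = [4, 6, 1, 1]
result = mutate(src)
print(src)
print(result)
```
[4, 6, 1, 1]
[4, 6, 1, 1, 111, 447]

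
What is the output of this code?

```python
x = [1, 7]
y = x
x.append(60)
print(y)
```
[1, 7, 60]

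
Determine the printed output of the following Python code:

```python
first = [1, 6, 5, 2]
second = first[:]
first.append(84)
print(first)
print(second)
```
[1, 6, 5, 2, 84]
[1, 6, 5, 2]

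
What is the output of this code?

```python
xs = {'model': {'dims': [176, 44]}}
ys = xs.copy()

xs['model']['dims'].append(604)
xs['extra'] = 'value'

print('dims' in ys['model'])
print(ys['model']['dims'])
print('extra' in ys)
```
True
[176, 44, 604]
False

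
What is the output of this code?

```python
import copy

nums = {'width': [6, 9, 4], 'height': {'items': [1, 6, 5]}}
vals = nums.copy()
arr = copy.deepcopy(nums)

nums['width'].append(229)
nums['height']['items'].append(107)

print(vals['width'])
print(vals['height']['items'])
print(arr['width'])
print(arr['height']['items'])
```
[6, 9, 4, 229]
[1, 6, 5, 107]
[6, 9, 4]
[1, 6, 5]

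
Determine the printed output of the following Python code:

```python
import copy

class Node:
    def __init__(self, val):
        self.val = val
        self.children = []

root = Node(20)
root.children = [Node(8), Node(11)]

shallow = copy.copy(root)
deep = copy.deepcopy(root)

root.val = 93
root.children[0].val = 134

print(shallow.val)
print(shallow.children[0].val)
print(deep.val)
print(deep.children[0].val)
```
20
134
20
8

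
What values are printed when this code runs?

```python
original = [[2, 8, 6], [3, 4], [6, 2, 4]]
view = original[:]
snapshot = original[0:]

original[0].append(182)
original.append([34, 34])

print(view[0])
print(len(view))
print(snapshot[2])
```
[2, 8, 6, 182]
3
[6, 2, 4]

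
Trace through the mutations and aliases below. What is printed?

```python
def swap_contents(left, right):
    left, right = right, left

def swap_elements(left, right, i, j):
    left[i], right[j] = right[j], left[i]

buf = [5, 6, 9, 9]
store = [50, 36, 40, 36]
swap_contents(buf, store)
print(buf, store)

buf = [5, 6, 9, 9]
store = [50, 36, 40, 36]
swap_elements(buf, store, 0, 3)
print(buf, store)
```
[5, 6, 9, 9] [50, 36, 40, 36]
[36, 6, 9, 9] [50, 36, 40, 5]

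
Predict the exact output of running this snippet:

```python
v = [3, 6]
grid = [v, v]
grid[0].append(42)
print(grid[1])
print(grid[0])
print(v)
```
[3, 6, 42]
[3, 6, 42]
[3, 6, 42]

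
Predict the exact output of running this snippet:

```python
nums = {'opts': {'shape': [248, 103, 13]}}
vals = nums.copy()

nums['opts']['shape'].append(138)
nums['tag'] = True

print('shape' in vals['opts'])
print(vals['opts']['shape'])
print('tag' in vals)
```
True
[248, 103, 13, 138]
False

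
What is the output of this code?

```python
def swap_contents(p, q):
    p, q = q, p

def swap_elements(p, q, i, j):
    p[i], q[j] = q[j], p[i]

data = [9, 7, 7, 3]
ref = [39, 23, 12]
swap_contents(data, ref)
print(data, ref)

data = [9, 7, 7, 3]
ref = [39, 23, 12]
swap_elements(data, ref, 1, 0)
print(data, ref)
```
[9, 7, 7, 3] [39, 23, 12]
[9, 39, 7, 3] [7, 23, 12]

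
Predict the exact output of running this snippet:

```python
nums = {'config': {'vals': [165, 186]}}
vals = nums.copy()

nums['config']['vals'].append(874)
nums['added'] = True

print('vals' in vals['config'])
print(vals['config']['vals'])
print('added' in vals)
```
True
[165, 186, 874]
False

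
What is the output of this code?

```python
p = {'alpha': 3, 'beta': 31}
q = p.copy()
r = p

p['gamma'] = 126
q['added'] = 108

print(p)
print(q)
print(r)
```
{'alpha': 3, 'beta': 31, 'gamma': 126}
{'alpha': 3, 'beta': 31, 'added': 108}
{'alpha': 3, 'beta': 31, 'gamma': 126}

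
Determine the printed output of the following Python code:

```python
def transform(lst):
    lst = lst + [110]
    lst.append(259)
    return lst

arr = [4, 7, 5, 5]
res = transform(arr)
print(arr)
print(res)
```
[4, 7, 5, 5]
[4, 7, 5, 5, 110, 259]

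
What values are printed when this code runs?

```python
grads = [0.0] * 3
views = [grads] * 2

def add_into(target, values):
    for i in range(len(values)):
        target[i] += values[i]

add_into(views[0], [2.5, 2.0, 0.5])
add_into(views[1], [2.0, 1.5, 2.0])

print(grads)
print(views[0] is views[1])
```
[4.5, 3.5, 2.5]
True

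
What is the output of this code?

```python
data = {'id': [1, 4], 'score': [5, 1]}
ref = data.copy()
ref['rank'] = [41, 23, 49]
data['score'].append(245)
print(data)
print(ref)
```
{'id': [1, 4], 'score': [5, 1, 245]}
{'id': [1, 4], 'score': [5, 1, 245], 'rank': [41, 23, 49]}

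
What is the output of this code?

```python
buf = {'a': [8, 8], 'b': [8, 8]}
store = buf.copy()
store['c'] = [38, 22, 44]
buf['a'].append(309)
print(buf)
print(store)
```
{'a': [8, 8, 309], 'b': [8, 8]}
{'a': [8, 8, 309], 'b': [8, 8], 'c': [38, 22, 44]}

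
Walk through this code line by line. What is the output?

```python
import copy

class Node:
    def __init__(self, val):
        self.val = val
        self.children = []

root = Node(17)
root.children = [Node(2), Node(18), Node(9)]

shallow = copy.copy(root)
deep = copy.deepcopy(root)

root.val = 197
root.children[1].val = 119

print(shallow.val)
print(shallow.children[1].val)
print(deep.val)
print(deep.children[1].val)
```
17
119
17
18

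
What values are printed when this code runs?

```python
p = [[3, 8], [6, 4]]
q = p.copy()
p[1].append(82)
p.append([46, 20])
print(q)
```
[[3, 8], [6, 4, 82]]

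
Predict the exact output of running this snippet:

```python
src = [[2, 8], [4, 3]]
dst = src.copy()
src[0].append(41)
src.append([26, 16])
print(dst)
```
[[2, 8, 41], [4, 3]]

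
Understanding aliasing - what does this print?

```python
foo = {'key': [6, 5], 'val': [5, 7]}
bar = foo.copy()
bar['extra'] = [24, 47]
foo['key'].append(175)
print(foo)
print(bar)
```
{'key': [6, 5, 175], 'val': [5, 7]}
{'key': [6, 5, 175], 'val': [5, 7], 'extra': [24, 47]}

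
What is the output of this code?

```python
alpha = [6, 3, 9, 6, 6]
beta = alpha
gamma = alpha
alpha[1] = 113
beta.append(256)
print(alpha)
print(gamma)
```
[6, 113, 9, 6, 6, 256]
[6, 113, 9, 6, 6, 256]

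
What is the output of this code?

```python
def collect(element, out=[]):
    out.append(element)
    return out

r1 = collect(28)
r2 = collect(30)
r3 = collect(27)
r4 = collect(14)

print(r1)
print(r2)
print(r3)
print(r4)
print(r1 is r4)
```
[28, 30, 27, 14]
[28, 30, 27, 14]
[28, 30, 27, 14]
[28, 30, 27, 14]
True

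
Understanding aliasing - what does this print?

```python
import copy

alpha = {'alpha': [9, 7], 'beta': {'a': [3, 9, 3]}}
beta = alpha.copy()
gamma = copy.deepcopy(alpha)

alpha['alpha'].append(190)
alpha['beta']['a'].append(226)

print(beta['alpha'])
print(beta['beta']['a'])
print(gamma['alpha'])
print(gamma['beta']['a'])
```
[9, 7, 190]
[3, 9, 3, 226]
[9, 7]
[3, 9, 3]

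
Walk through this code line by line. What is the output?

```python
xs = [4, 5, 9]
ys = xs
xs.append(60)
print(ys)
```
[4, 5, 9, 60]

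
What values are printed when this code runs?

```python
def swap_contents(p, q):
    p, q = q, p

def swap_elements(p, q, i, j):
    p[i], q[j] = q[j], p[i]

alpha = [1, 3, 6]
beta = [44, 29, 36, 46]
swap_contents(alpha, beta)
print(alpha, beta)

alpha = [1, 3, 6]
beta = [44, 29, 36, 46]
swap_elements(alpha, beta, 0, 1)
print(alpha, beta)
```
[1, 3, 6] [44, 29, 36, 46]
[29, 3, 6] [44, 1, 36, 46]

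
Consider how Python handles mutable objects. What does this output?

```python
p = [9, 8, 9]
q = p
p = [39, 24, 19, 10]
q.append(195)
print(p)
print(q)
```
[39, 24, 19, 10]
[9, 8, 9, 195]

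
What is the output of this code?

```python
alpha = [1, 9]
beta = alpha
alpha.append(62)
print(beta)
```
[1, 9, 62]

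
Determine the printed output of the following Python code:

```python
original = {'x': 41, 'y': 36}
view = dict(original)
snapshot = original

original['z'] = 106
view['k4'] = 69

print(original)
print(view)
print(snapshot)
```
{'x': 41, 'y': 36, 'z': 106}
{'x': 41, 'y': 36, 'k4': 69}
{'x': 41, 'y': 36, 'z': 106}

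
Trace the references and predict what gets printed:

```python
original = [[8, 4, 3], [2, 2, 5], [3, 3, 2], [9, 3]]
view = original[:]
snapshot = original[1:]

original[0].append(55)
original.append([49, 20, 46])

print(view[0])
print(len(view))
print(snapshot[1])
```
[8, 4, 3, 55]
4
[3, 3, 2]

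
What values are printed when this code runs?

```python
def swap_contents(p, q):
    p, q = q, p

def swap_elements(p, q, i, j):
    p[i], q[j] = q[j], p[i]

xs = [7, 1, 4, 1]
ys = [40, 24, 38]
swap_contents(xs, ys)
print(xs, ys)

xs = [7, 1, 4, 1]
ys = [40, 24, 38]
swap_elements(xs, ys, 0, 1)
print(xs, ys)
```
[7, 1, 4, 1] [40, 24, 38]
[24, 1, 4, 1] [40, 7, 38]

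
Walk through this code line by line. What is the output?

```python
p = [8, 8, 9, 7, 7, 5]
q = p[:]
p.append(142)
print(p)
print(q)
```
[8, 8, 9, 7, 7, 5, 142]
[8, 8, 9, 7, 7, 5]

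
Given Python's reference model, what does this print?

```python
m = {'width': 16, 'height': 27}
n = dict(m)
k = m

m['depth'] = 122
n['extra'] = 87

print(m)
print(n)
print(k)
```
{'width': 16, 'height': 27, 'depth': 122}
{'width': 16, 'height': 27, 'extra': 87}
{'width': 16, 'height': 27, 'depth': 122}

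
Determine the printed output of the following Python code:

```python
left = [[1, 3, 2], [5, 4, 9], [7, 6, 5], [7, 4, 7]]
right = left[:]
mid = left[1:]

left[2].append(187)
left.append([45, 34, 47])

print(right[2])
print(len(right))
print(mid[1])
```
[7, 6, 5, 187]
4
[7, 6, 5, 187]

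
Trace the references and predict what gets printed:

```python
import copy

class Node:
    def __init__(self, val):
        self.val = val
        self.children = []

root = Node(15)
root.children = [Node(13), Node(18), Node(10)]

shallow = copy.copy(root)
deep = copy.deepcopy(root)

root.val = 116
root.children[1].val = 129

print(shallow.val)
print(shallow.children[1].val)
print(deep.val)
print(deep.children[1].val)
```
15
129
15
18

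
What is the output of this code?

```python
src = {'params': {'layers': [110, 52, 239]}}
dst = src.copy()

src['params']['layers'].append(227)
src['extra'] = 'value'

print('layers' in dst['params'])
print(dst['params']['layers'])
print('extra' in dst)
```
True
[110, 52, 239, 227]
False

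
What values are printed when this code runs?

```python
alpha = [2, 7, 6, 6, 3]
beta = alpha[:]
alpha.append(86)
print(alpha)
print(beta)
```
[2, 7, 6, 6, 3, 86]
[2, 7, 6, 6, 3]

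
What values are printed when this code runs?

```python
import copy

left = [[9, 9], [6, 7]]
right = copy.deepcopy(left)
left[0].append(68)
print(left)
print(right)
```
[[9, 9, 68], [6, 7]]
[[9, 9], [6, 7]]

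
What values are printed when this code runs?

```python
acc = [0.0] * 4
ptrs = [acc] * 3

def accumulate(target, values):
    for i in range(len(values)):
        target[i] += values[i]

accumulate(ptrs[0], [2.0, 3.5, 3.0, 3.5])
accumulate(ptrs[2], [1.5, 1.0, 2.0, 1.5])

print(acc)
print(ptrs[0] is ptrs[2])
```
[3.5, 4.5, 5.0, 5.0]
True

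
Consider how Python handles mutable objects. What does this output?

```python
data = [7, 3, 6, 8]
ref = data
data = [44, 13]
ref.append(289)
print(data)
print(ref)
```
[44, 13]
[7, 3, 6, 8, 289]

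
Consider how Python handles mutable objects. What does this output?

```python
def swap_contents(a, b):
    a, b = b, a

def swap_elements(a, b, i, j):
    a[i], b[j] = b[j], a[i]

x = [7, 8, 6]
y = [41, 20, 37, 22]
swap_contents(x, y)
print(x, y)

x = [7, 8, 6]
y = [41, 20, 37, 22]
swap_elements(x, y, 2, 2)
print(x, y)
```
[7, 8, 6] [41, 20, 37, 22]
[7, 8, 37] [41, 20, 6, 22]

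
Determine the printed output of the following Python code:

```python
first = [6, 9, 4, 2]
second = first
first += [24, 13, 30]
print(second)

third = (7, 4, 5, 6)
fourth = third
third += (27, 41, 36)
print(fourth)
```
[6, 9, 4, 2, 24, 13, 30]
(7, 4, 5, 6)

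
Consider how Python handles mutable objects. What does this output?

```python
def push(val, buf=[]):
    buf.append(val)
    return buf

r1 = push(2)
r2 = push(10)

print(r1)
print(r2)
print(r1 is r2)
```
[2, 10]
[2, 10]
True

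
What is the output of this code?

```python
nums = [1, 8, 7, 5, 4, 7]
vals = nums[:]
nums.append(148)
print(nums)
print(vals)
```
[1, 8, 7, 5, 4, 7, 148]
[1, 8, 7, 5, 4, 7]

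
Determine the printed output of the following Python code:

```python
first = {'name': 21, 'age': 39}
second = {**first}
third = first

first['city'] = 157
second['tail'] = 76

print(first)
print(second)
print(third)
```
{'name': 21, 'age': 39, 'city': 157}
{'name': 21, 'age': 39, 'tail': 76}
{'name': 21, 'age': 39, 'city': 157}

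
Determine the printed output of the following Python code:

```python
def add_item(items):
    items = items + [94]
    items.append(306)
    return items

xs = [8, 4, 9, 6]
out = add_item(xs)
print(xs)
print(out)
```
[8, 4, 9, 6]
[8, 4, 9, 6, 94, 306]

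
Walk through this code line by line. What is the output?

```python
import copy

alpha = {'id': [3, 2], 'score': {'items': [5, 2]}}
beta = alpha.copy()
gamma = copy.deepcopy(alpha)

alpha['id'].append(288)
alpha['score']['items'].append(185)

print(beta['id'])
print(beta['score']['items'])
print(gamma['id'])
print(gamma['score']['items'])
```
[3, 2, 288]
[5, 2, 185]
[3, 2]
[5, 2]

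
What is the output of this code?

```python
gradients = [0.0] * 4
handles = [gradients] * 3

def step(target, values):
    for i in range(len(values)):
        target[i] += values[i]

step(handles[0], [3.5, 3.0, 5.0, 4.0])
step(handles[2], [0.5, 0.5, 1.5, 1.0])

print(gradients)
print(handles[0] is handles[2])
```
[4.0, 3.5, 6.5, 5.0]
True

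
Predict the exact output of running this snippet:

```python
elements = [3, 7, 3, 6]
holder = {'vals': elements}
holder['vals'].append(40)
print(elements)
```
[3, 7, 3, 6, 40]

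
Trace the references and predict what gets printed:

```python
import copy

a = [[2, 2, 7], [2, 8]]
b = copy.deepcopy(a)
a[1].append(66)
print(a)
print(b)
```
[[2, 2, 7], [2, 8, 66]]
[[2, 2, 7], [2, 8]]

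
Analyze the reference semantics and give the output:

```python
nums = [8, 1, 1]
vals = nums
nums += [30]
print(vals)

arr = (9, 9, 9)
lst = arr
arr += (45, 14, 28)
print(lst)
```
[8, 1, 1, 30]
(9, 9, 9)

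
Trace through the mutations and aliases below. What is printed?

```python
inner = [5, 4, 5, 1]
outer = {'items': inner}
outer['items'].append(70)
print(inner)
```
[5, 4, 5, 1, 70]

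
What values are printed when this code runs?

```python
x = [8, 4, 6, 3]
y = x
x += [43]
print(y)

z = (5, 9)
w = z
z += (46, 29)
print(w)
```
[8, 4, 6, 3, 43]
(5, 9)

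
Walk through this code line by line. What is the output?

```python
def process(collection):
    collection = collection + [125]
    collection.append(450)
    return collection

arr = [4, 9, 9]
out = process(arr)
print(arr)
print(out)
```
[4, 9, 9]
[4, 9, 9, 125, 450]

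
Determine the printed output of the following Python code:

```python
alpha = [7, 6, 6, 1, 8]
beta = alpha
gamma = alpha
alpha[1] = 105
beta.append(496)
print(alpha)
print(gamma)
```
[7, 105, 6, 1, 8, 496]
[7, 105, 6, 1, 8, 496]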